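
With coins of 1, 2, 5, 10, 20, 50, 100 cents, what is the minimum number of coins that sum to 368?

368 − 3×100→68 − 1×50→18 − 1×10→8 − 1×5→3 − 1×2→1 − 1×1→0
Total coins = 3 + 1 + 1 + 1 + 1 + 1 = 8

8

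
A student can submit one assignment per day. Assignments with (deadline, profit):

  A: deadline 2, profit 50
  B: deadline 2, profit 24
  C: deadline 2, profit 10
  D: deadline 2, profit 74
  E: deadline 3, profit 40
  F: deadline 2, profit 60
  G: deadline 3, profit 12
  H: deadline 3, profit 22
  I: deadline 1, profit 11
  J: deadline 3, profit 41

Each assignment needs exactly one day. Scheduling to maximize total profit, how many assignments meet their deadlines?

3

Take jobs in profit order; each goes to the latest open slot no later than its deadline.
Profit order: D=74 F=60 A=50 J=41 E=40 B=24 H=22 G=12 I=11 C=10
Assign: D→slot 2, F→slot 1, A skipped, J→slot 3, E skipped, B skipped, H skipped, G skipped, I skipped, C skipped.
Slots: [1:F] [2:D] [3:J]
3 of 10 scheduled.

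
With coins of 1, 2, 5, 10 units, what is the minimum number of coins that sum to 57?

57 − 5×10→7 − 1×5→2 − 1×2→0
Total coins = 5 + 1 + 1 = 7

7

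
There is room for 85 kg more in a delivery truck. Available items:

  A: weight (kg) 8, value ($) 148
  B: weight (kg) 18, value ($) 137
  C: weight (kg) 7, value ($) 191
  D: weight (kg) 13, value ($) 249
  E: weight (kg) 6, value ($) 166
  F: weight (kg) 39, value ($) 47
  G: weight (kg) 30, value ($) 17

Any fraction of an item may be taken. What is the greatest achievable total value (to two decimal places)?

Order: E (166/6=27.67) > C (191/7=27.29) > D (249/13=19.15) > A (148/8=18.50) > B (137/18=7.61) > F (47/39=1.21) > G (17/30=0.57)
Fill: take E (6 @ 166) → take C (7 @ 191) → take D (13 @ 249) → take A (8 @ 148) → take B (18 @ 137) → take 33/39 of F → 39.77; 85/85 used.
Total value = 930.77

930.77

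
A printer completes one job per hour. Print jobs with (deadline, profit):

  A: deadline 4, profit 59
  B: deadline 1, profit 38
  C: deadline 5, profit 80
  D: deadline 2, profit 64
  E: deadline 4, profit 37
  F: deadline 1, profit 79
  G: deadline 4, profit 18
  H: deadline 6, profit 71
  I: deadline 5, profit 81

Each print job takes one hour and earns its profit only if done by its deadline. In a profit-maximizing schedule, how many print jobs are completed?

Sort by profit descending; place each in the latest free slot ≤ its deadline.
Profit order: I=81 C=80 F=79 H=71 D=64 A=59 B=38 E=37 G=18
Assign: I→slot 5, C→slot 4, F→slot 1, H→slot 6, D→slot 2, A→slot 3, B skipped, E skipped, G skipped.
Slots: [1:F] [2:D] [3:A] [4:C] [5:I] [6:H]
6 of 9 scheduled.

6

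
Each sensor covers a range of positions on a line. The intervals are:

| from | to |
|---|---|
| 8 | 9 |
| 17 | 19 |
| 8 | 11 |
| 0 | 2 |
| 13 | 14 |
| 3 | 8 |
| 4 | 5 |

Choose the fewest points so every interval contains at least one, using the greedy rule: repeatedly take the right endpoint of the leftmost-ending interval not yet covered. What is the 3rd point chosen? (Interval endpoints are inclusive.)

9

Sort by right endpoint; whenever an interval is uncovered, place a point at its right end.
Sorted: [0,2] [4,5] [3,8] [8,9] [8,11] [13,14] [17,19]
{[0,2]} hit by 2; {[4,5],[3,8]} hit by 5; {[8,9],[8,11]} hit by 9; {[13,14]} hit by 14; {[17,19]} hit by 19.
Points: 2, 5, 9, 14, 19 (5 total).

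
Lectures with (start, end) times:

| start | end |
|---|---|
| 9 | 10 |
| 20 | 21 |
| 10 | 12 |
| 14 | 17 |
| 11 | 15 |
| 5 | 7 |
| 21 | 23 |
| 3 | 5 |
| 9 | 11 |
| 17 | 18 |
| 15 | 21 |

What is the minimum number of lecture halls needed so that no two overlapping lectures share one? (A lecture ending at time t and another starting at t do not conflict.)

2

Count concurrent intervals with a sweep; the peak is the room count.
starts: [3, 5, 9, 9, 10, 11, 14, 15, 17, 20, 21]
ends:   [5, 7, 10, 11, 12, 15, 17, 18, 21, 21, 23]
s3→1 e5→0 s5→1 e7→0 s9→1 s9→2  — peak 2.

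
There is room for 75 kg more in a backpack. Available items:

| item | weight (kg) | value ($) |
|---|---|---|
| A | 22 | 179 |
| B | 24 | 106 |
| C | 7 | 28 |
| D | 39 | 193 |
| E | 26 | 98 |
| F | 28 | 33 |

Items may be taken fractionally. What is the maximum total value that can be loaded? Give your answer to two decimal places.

Greedy by value/weight ratio, highest first.
Ratios (sorted): A 8.14, D 4.95, B 4.42, C 4.00, E 3.77, F 1.18
take A (22 @ 179); take D (39 @ 193); take 14/24 of B → 61.83. Capacity used 75/75.
Total value = 433.83

433.83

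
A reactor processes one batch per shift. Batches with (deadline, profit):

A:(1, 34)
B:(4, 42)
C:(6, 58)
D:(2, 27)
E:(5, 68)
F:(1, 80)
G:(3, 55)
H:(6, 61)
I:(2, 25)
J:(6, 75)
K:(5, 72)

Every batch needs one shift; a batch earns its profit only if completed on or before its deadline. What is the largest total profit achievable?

Profit order: F=80 J=75 K=72 E=68 H=61 C=58 G=55 B=42 A=34 D=27 I=25
Assign: F→slot 1, J→slot 6, K→slot 5, E→slot 4, H→slot 3, C→slot 2, G skipped, B skipped, A skipped, D skipped, I skipped.
Slots: [1:F] [2:C] [3:H] [4:E] [5:K] [6:J]
Profit = 80 + 58 + 61 + 68 + 72 + 75 = 414

414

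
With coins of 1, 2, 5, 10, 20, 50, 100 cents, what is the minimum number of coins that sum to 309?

Greedy: take as many of the largest coin as possible, then repeat with the remainder.
309 = 3×100 + 1×5 + 2×2
Total coins = 3 + 1 + 2 = 6

6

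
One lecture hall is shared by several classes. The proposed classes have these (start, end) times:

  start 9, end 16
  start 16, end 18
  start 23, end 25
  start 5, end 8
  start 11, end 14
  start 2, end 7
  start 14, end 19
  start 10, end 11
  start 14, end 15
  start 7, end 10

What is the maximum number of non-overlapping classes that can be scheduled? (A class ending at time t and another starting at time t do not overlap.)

By end time: (2,7), (5,8), (7,10), (10,11), (11,14), (14,15), (9,16), (16,18), (14,19), (23,25).
Pick (2,7); next start ≥ 7 → (7,10); next start ≥ 10 → (10,11); next start ≥ 11 → (11,14); next start ≥ 14 → (14,15); next start ≥ 15 → (16,18); next start ≥ 18 → (23,25).
Selected 7 classes.

7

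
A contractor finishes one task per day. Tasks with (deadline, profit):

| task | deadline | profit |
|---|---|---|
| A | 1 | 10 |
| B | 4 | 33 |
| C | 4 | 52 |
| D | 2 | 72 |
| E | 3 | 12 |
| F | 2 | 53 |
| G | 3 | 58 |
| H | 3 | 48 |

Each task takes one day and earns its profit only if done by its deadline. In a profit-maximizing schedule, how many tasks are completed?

4

Take jobs in profit order; each goes to the latest open slot no later than its deadline.
By profit: D(d2,72), G(d3,58), F(d2,53), C(d4,52), H(d3,48), B(d4,33), E(d3,12), A(d1,10)
D→slot 2; G→slot 3; F→slot 1; C→slot 4; H skipped; B skipped; E skipped; A skipped.
4 of 8 scheduled.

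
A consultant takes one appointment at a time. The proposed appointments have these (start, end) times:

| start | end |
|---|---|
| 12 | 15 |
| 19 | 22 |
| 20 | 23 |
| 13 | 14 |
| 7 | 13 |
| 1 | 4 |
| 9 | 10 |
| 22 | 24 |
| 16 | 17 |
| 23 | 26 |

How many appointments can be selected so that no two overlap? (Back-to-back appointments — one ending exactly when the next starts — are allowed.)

Sorted by end: (1,4)  (9,10)  (7,13)  (13,14)  (12,15)  (16,17)  (19,22)  (20,23)  (22,24)  (23,26)
take (1,4); take (9,10); skip (7,13); take (13,14); skip (12,15); take (16,17); take (19,22); take (22,24).
Selected 6 appointments.

6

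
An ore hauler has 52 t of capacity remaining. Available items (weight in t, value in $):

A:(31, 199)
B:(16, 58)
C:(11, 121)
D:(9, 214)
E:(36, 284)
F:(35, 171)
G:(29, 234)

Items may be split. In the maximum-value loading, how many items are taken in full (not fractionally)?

3

Order: D (214/9=23.78) > C (121/11=11.00) > G (234/29=8.07) > E (284/36=7.89) > A (199/31=6.42) > F (171/35=4.89) > B (58/16=3.62)
Fill: take D (9 @ 214) → take C (11 @ 121) → take G (29 @ 234) → take 3/36 of E → 23.67; 52/52 used.
3 item(s) taken whole; one partial (take 3/36 of E).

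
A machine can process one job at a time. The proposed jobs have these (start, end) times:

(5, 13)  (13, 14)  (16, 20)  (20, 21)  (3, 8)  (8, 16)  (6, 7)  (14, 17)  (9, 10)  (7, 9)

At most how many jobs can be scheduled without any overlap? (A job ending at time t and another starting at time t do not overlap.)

Order by finish time; keep every interval that doesn't clash with the previous kept one.
Sorted by end: (6,7)  (3,8)  (7,9)  (9,10)  (5,13)  (13,14)  (8,16)  (14,17)  (16,20)  (20,21)
take (6,7); take (7,9); take (9,10); skip (5,13); take (13,14); take (14,17); skip (16,20); take (20,21).
Selected 6 jobs.

6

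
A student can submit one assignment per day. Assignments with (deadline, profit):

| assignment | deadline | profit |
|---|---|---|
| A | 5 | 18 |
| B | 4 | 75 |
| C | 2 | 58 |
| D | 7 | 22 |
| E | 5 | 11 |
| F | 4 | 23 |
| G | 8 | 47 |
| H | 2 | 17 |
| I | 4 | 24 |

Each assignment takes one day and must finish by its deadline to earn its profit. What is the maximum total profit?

267

Sort by profit descending; place each in the latest free slot ≤ its deadline.
Profit order: B=75 C=58 G=47 I=24 F=23 D=22 A=18 H=17 E=11
Assign: B→slot 4, C→slot 2, G→slot 8, I→slot 3, F→slot 1, D→slot 7, A→slot 5, H skipped, E skipped.
Slots: [1:F] [2:C] [3:I] [4:B] [5:A] [7:D] [8:G]
Profit = 23 + 58 + 24 + 75 + 18 + 22 + 47 = 267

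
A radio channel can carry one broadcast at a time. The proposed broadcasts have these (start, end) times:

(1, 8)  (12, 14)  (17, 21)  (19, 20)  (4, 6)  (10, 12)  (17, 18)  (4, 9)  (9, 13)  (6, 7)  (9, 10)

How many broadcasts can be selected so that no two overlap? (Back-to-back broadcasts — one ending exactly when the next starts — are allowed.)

Sort by end time and greedily take each interval whose start is ≥ the last chosen end.
Sorted by end: (4,6)  (6,7)  (1,8)  (4,9)  (9,10)  (10,12)  (9,13)  (12,14)  (17,18)  (19,20)  (17,21)
take (4,6); take (6,7); take (9,10); take (10,12); take (12,14); take (17,18); take (19,20).
Selected 7 broadcasts.

7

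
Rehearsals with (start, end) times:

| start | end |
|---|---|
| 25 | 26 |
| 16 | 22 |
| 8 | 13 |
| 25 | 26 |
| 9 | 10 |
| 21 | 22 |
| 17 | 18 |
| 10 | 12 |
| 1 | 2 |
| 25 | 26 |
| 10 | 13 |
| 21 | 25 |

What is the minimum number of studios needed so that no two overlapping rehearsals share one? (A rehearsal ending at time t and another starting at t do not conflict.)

Count concurrent intervals with a sweep; the peak is the room count.
Events (time:±→running): 1:+→1 2:-→0 8:+→1 9:+→2 10:-→1 10:+→2 10:+→3 … peak 3.

3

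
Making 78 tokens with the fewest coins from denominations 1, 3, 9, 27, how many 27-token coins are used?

2

Use the largest denomination that fits, subtract, and repeat.
78 = 2×27 + 2×9 + 2×3
Count of 27: 2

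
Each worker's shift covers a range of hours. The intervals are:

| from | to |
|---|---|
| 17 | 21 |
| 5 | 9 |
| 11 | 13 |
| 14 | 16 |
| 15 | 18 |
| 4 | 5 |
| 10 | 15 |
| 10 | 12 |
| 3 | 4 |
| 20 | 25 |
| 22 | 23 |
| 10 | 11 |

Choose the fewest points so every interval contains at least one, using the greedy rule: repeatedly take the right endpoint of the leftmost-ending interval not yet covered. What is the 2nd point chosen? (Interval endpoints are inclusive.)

9

Sort by right endpoint; whenever an interval is uncovered, place a point at its right end.
By right end: [3,4]  [4,5]  [5,9]  [10,11]  [10,12]  [11,13]  [10,15]  [14,16]  [15,18]  [17,21]  [22,23]  [20,25]
[3,4] uncovered → point at 4; [5,9] uncovered → point at 9; [10,11] uncovered → point at 11; [14,16] uncovered → point at 16; [17,21] uncovered → point at 21; [22,23] uncovered → point at 23.
Points: 4, 9, 11, 16, 21, 23 (6 total).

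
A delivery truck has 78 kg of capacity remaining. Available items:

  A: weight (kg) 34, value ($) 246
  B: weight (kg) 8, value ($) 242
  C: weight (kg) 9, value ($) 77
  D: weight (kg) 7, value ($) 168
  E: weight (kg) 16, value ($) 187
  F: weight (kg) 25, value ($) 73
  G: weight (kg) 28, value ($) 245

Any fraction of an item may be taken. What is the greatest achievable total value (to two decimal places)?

991.35

Greedy by value/weight ratio, highest first.
Order: B (242/8=30.25) > D (168/7=24.00) > E (187/16=11.69) > G (245/28=8.75) > C (77/9=8.56) > A (246/34=7.24) > F (73/25=2.92)
Fill: take B (8 @ 242) → take D (7 @ 168) → take E (16 @ 187) → take G (28 @ 245) → take C (9 @ 77) → take 10/34 of A → 72.35; 78/78 used.
Total value = 991.35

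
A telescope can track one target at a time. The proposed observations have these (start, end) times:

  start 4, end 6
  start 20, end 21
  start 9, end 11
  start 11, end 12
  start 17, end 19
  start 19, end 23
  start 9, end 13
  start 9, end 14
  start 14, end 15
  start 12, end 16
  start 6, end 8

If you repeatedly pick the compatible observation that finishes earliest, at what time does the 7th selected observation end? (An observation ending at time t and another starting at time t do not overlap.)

Greedy by earliest finish: after sorting by end time, pick each interval compatible with the last pick.
Sorted by end: (4,6)  (6,8)  (9,11)  (11,12)  (9,13)  (9,14)  (14,15)  (12,16)  (17,19)  (20,21)  (19,23)
take (4,6); take (6,8); take (9,11); take (11,12); take (14,15); take (17,19); take (20,21).
Selected: (4,6) (6,8) (9,11) (11,12) (14,15) (17,19) (20,21)

21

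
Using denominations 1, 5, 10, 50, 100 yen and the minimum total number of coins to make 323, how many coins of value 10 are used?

2

323 = 3×100 + 2×10 + 3×1
Count of 10: 2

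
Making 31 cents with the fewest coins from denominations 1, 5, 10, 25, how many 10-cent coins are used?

Use the largest denomination that fits, subtract, and repeat.
31 − 1×25→6 − 1×5→1 − 1×1→0
Count of 10: 0

0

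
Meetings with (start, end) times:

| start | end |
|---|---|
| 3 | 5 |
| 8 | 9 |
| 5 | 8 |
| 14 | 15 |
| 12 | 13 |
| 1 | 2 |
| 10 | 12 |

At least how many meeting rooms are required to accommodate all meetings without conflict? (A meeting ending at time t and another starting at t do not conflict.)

Events (time:±→running): 1:+→1 … peak 1.

1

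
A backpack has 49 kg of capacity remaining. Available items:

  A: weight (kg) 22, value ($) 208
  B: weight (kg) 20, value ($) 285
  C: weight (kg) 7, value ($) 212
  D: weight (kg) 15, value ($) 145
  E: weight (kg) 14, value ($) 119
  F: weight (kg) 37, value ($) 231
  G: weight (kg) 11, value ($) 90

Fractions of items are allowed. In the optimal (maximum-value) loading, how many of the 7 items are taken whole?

Ratios (sorted): C 30.29, B 14.25, D 9.67, A 9.45, E 8.50, G 8.18, F 6.24
take C (7 @ 212); take B (20 @ 285); take D (15 @ 145); take 7/22 of A → 66.18. Capacity used 49/49.
3 item(s) taken whole; one partial (take 7/22 of A).

3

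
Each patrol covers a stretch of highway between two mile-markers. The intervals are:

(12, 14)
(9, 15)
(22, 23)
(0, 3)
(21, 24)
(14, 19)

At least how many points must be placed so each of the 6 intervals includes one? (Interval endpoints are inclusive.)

3

Sorted: [0,3] [12,14] [9,15] [14,19] [22,23] [21,24]
{[0,3]} hit by 3; {[12,14],[9,15],[14,19]} hit by 14; {[22,23],[21,24]} hit by 23.
Points: 3, 14, 23 (3 total).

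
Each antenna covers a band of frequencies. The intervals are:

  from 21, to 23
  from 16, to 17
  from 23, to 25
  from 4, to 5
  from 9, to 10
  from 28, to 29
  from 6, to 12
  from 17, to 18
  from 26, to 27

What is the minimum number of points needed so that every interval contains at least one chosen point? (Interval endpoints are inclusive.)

6

By right end: [4,5]  [9,10]  [6,12]  [16,17]  [17,18]  [21,23]  [23,25]  [26,27]  [28,29]
[4,5] uncovered → point at 5; [9,10] uncovered → point at 10; [16,17] uncovered → point at 17; [21,23] uncovered → point at 23; [26,27] uncovered → point at 27; [28,29] uncovered → point at 29.
Points: 5, 10, 17, 23, 27, 29 (6 total).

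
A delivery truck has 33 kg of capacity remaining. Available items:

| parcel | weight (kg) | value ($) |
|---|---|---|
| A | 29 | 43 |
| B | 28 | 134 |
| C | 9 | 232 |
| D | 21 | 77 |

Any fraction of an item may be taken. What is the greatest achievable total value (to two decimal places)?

Sort by value per unit weight and fill in that order.
Ratios (sorted): C 25.78, B 4.79, D 3.67, A 1.48
take C (9 @ 232); take 24/28 of B → 114.86. Capacity used 33/33.
Total value = 346.86

346.86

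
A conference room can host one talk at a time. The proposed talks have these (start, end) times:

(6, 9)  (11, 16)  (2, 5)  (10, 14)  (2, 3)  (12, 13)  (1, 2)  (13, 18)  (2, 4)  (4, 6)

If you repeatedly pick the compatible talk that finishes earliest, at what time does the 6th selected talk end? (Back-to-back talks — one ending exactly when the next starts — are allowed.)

Sort by end time and greedily take each interval whose start is ≥ the last chosen end.
Sorted by end: (1,2)  (2,3)  (2,4)  (2,5)  (4,6)  (6,9)  (12,13)  (10,14)  (11,16)  (13,18)
take (1,2); take (2,3); take (4,6); take (6,9); take (12,13); take (13,18).
Selected: (1,2) (2,3) (4,6) (6,9) (12,13) (13,18)

18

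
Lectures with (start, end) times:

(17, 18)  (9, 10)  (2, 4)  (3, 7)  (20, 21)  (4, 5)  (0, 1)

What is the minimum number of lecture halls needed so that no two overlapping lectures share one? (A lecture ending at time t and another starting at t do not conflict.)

2

The answer is the maximum number of intervals overlapping at any instant.
Events (time:±→running): 0:+→1 1:-→0 2:+→1 3:+→2 … peak 2.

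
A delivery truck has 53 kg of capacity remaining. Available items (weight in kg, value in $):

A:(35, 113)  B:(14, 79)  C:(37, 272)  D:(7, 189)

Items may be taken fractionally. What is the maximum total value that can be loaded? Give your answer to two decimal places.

Sort by value per unit weight and fill in that order.
Order: D (189/7=27.00) > C (272/37=7.35) > B (79/14=5.64) > A (113/35=3.23)
Fill: take D (7 @ 189) → take C (37 @ 272) → take 9/14 of B → 50.79; 53/53 used.
Total value = 511.79

511.79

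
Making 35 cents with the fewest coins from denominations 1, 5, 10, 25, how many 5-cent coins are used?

0

35 − 1×25→10 − 1×10→0
Count of 5: 0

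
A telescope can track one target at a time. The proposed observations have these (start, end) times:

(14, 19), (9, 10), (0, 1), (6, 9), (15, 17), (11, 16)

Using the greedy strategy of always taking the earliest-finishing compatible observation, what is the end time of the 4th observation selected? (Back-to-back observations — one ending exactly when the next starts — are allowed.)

16

Sort by end time and greedily take each interval whose start is ≥ the last chosen end.
Sorted by end: (0,1)  (6,9)  (9,10)  (11,16)  (15,17)  (14,19)
take (0,1); take (6,9); take (9,10); take (11,16); skip (14,19).
Selected: (0,1) (6,9) (9,10) (11,16)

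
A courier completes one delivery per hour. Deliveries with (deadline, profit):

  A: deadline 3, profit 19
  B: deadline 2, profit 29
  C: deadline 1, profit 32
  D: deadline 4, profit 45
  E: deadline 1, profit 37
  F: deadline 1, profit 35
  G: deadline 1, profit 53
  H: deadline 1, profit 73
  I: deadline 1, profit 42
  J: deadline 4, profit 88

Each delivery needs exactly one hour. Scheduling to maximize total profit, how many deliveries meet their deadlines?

4

Take jobs in profit order; each goes to the latest open slot no later than its deadline.
By profit: J(d4,88), H(d1,73), G(d1,53), D(d4,45), I(d1,42), E(d1,37), F(d1,35), C(d1,32), B(d2,29), A(d3,19)
J→slot 4; H→slot 1; G skipped; D→slot 3; I skipped; E skipped; F skipped; C skipped; B→slot 2; A skipped.
4 of 10 scheduled.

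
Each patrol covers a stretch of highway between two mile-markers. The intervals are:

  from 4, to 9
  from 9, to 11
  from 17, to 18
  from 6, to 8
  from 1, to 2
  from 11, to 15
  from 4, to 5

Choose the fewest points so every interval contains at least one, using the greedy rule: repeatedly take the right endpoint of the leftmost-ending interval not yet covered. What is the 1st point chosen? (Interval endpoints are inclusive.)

2

Sorted: [1,2] [4,5] [6,8] [4,9] [9,11] [11,15] [17,18]
{[1,2]} hit by 2; {[4,5]} hit by 5; {[6,8],[4,9]} hit by 8; {[9,11],[11,15]} hit by 11; {[17,18]} hit by 18.
Points: 2, 5, 8, 11, 18 (5 total).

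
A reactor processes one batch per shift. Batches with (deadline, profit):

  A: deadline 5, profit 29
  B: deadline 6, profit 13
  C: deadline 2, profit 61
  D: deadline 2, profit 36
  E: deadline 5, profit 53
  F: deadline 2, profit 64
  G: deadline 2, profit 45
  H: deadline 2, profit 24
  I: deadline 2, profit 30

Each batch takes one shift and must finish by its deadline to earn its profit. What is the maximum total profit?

Take jobs in profit order; each goes to the latest open slot no later than its deadline.
By profit: F(d2,64), C(d2,61), E(d5,53), G(d2,45), D(d2,36), I(d2,30), A(d5,29), H(d2,24), B(d6,13)
F→slot 2; C→slot 1; E→slot 5; G skipped; D skipped; I skipped; A→slot 4; H skipped; B→slot 6.
Profit = 61 + 64 + 29 + 53 + 13 = 220

220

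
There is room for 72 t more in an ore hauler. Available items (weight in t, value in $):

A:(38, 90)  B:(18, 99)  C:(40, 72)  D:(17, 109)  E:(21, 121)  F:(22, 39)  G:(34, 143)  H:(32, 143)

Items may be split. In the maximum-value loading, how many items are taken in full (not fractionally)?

Greedy by value/weight ratio, highest first.
Order: D (109/17=6.41) > E (121/21=5.76) > B (99/18=5.50) > H (143/32=4.47) > G (143/34=4.21) > A (90/38=2.37) > C (72/40=1.80) > F (39/22=1.77)
Fill: take D (17 @ 109) → take E (21 @ 121) → take B (18 @ 99) → take 16/32 of H → 71.50; 72/72 used.
3 item(s) taken whole; one partial (take 16/32 of H).

3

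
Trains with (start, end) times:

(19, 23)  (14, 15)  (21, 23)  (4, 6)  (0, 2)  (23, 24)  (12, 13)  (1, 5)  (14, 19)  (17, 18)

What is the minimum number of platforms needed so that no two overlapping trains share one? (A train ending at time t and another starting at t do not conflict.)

The answer is the maximum number of intervals overlapping at any instant.
Events (time:±→running): 0:+→1 1:+→2 … peak 2.

2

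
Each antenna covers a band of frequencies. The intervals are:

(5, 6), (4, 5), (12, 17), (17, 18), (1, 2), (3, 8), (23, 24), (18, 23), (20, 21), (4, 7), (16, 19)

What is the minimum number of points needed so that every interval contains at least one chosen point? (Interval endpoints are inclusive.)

5

By right end: [1,2]  [4,5]  [5,6]  [4,7]  [3,8]  [12,17]  [17,18]  [16,19]  [20,21]  [18,23]  [23,24]
[1,2] uncovered → point at 2; [4,5] uncovered → point at 5; [12,17] uncovered → point at 17; [20,21] uncovered → point at 21; [23,24] uncovered → point at 24.
Points: 2, 5, 17, 21, 24 (5 total).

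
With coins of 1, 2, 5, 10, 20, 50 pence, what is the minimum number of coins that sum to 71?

71 − 1×50→21 − 1×20→1 − 1×1→0
Total coins = 1 + 1 + 1 = 3

3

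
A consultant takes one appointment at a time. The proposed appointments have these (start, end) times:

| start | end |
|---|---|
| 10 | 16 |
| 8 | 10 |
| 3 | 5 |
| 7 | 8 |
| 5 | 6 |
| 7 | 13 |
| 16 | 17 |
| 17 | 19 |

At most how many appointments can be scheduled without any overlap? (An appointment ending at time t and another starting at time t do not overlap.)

7

Greedy by earliest finish: after sorting by end time, pick each interval compatible with the last pick.
By end time: (3,5), (5,6), (7,8), (8,10), (7,13), (10,16), (16,17), (17,19).
Pick (3,5); next start ≥ 5 → (5,6); next start ≥ 6 → (7,8); next start ≥ 8 → (8,10); next start ≥ 10 → (10,16); next start ≥ 16 → (16,17); next start ≥ 17 → (17,19).
Selected 7 appointments.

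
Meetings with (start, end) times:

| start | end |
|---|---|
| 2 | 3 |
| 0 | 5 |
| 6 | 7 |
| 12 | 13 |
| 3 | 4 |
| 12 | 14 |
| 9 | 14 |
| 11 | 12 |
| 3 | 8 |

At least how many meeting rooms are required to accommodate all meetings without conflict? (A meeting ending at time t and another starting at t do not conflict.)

The answer is the maximum number of intervals overlapping at any instant.
Events (time:±→running): 0:+→1 2:+→2 3:-→1 3:+→2 3:+→3 … peak 3.

3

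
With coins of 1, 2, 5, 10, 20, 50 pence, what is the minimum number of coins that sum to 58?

Use the largest denomination that fits, subtract, and repeat.
58 − 1×50→8 − 1×5→3 − 1×2→1 − 1×1→0
Total coins = 1 + 1 + 1 + 1 = 4

4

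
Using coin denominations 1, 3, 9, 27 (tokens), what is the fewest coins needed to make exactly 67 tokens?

67 = 2×27 + 1×9 + 1×3 + 1×1
Total coins = 2 + 1 + 1 + 1 = 5

5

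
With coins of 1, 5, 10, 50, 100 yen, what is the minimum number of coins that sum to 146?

Use the largest denomination that fits, subtract, and repeat.
146 = 1×100 + 4×10 + 1×5 + 1×1
Total coins = 1 + 4 + 1 + 1 = 7

7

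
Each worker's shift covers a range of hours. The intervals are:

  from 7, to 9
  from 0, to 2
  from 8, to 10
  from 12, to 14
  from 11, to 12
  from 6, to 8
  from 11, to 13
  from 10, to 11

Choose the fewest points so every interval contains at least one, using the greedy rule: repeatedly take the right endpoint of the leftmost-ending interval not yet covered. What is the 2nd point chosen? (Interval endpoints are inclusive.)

8

Process intervals by earliest right end; each time one isn't hit yet, stab at its right endpoint.
By right end: [0,2]  [6,8]  [7,9]  [8,10]  [10,11]  [11,12]  [11,13]  [12,14]
[0,2] uncovered → point at 2; [6,8] uncovered → point at 8; [10,11] uncovered → point at 11; [12,14] uncovered → point at 14.
Points: 2, 8, 11, 14 (4 total).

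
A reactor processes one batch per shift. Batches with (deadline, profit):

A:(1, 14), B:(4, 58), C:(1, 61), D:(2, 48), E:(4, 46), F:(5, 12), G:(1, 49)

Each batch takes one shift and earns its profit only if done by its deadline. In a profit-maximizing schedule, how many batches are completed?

Take jobs in profit order; each goes to the latest open slot no later than its deadline.
Profit order: C=61 B=58 G=49 D=48 E=46 A=14 F=12
Assign: C→slot 1, B→slot 4, G skipped, D→slot 2, E→slot 3, A skipped, F→slot 5.
Slots: [1:C] [2:D] [3:E] [4:B] [5:F]
5 of 7 scheduled.

5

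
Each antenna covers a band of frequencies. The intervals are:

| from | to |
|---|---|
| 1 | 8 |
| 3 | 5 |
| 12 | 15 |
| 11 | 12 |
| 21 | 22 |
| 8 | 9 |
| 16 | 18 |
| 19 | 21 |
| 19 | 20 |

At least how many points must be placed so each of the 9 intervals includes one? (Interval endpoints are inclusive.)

6

Sorted: [3,5] [1,8] [8,9] [11,12] [12,15] [16,18] [19,20] [19,21] [21,22]
{[3,5],[1,8]} hit by 5; {[8,9]} hit by 9; {[11,12],[12,15]} hit by 12; {[16,18]} hit by 18; {[19,20],[19,21]} hit by 20; {[21,22]} hit by 22.
Points: 5, 9, 12, 18, 20, 22 (6 total).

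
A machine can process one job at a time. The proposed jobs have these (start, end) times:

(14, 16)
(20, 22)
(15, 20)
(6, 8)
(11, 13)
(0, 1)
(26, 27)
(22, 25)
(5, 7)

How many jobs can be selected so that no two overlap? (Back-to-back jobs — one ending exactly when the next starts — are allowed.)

7

Order by finish time; keep every interval that doesn't clash with the previous kept one.
By end time: (0,1), (5,7), (6,8), (11,13), (14,16), (15,20), (20,22), (22,25), (26,27).
Pick (0,1); next start ≥ 1 → (5,7); next start ≥ 7 → (11,13); next start ≥ 13 → (14,16); next start ≥ 16 → (20,22); next start ≥ 22 → (22,25); next start ≥ 25 → (26,27).
Selected 7 jobs.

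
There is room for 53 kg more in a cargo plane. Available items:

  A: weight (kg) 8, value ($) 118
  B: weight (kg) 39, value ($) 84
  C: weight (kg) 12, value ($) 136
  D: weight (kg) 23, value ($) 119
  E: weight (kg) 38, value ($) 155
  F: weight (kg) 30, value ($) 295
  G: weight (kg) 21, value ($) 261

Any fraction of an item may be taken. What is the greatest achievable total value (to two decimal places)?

Ratios (sorted): A 14.75, G 12.43, C 11.33, F 9.83, D 5.17, E 4.08, B 2.15
take A (8 @ 118); take G (21 @ 261); take C (12 @ 136); take 12/30 of F → 118.00. Capacity used 53/53.
Total value = 633.00

633.00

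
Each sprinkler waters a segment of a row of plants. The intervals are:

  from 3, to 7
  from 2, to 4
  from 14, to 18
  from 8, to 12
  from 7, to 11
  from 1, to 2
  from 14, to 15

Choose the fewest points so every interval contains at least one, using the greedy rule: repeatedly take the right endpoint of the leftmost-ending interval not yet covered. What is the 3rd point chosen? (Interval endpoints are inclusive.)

Sorted: [1,2] [2,4] [3,7] [7,11] [8,12] [14,15] [14,18]
{[1,2],[2,4]} hit by 2; {[3,7],[7,11]} hit by 7; {[8,12]} hit by 12; {[14,15],[14,18]} hit by 15.
Points: 2, 7, 12, 15 (4 total).

12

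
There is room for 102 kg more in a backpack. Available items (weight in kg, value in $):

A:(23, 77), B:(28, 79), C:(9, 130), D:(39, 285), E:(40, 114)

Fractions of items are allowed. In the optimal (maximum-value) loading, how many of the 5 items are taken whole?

3

Ratios (sorted): C 14.44, D 7.31, A 3.35, E 2.85, B 2.82
take C (9 @ 130); take D (39 @ 285); take A (23 @ 77); take 31/40 of E → 88.35. Capacity used 102/102.
3 item(s) taken whole; one partial (take 31/40 of E).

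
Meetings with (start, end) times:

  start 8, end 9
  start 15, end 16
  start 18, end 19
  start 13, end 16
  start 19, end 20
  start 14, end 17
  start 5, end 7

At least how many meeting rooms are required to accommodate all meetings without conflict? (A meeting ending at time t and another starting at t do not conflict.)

The answer is the maximum number of intervals overlapping at any instant.
Events (time:±→running): 5:+→1 7:-→0 8:+→1 9:-→0 13:+→1 14:+→2 15:+→3 … peak 3.

3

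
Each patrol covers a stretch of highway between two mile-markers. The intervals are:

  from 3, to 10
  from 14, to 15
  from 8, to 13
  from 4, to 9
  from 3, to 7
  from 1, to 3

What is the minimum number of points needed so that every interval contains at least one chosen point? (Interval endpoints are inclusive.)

3

Process intervals by earliest right end; each time one isn't hit yet, stab at its right endpoint.
By right end: [1,3]  [3,7]  [4,9]  [3,10]  [8,13]  [14,15]
[1,3] uncovered → point at 3; [4,9] uncovered → point at 9; [14,15] uncovered → point at 15.
Points: 3, 9, 15 (3 total).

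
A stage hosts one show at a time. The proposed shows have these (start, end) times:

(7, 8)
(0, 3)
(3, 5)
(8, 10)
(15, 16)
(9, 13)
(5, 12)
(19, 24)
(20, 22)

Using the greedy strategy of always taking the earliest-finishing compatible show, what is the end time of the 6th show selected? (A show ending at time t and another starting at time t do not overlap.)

22

Order by finish time; keep every interval that doesn't clash with the previous kept one.
Sorted by end: (0,3)  (3,5)  (7,8)  (8,10)  (5,12)  (9,13)  (15,16)  (20,22)  (19,24)
take (0,3); take (3,5); take (7,8); take (8,10); skip (9,13); take (15,16); take (20,22).
Selected: (0,3) (3,5) (7,8) (8,10) (15,16) (20,22)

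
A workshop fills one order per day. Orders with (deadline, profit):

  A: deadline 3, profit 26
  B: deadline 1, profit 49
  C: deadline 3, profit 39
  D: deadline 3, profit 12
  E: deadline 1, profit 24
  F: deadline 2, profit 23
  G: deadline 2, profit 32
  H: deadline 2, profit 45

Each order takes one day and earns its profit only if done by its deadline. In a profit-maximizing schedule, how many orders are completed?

3

Take jobs in profit order; each goes to the latest open slot no later than its deadline.
By profit: B(d1,49), H(d2,45), C(d3,39), G(d2,32), A(d3,26), E(d1,24), F(d2,23), D(d3,12)
B→slot 1; H→slot 2; C→slot 3; G skipped; A skipped; E skipped; F skipped; D skipped.
3 of 8 scheduled.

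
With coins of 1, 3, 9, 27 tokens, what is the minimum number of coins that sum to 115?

Use the largest denomination that fits, subtract, and repeat.
115 = 4×27 + 2×3 + 1×1
Total coins = 4 + 2 + 1 = 7

7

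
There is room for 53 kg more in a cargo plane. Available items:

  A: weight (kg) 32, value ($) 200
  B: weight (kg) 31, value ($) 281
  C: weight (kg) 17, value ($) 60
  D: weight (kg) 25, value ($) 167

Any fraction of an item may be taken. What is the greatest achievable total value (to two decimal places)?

Order: B (281/31=9.06) > D (167/25=6.68) > A (200/32=6.25) > C (60/17=3.53)
Fill: take B (31 @ 281) → take 22/25 of D → 146.96; 53/53 used.
Total value = 427.96

427.96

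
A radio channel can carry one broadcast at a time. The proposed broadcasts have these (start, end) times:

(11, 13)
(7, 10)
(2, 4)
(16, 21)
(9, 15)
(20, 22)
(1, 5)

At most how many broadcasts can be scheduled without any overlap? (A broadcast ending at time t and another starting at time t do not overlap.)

4

Sort by end time and greedily take each interval whose start is ≥ the last chosen end.
Sorted by end: (2,4)  (1,5)  (7,10)  (11,13)  (9,15)  (16,21)  (20,22)
take (2,4); take (7,10); take (11,13); take (16,21).
Selected 4 broadcasts.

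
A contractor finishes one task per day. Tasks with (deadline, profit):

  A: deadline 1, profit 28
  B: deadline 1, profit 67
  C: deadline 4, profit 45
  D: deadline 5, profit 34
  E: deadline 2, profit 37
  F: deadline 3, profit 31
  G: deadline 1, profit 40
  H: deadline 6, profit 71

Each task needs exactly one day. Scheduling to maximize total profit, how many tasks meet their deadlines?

6

Profit order: H=71 B=67 C=45 G=40 E=37 D=34 F=31 A=28
Assign: H→slot 6, B→slot 1, C→slot 4, G skipped, E→slot 2, D→slot 5, F→slot 3, A skipped.
Slots: [1:B] [2:E] [3:F] [4:C] [5:D] [6:H]
6 of 8 scheduled.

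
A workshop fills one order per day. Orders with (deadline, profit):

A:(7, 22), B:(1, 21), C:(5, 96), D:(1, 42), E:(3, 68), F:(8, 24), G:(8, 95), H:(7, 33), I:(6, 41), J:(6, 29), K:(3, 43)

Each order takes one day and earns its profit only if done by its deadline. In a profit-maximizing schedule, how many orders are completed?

8

By profit: C(d5,96), G(d8,95), E(d3,68), K(d3,43), D(d1,42), I(d6,41), H(d7,33), J(d6,29), F(d8,24), A(d7,22), B(d1,21)
C→slot 5; G→slot 8; E→slot 3; K→slot 2; D→slot 1; I→slot 6; H→slot 7; J→slot 4; F skipped; A skipped; B skipped.
8 of 11 scheduled.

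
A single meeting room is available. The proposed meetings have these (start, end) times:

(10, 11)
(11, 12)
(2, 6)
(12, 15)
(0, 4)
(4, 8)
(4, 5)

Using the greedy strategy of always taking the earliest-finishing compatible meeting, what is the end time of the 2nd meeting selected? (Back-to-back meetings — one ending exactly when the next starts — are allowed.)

5

Order by finish time; keep every interval that doesn't clash with the previous kept one.
By end time: (0,4), (4,5), (2,6), (4,8), (10,11), (11,12), (12,15).
Pick (0,4); next start ≥ 4 → (4,5); next start ≥ 5 → (10,11); next start ≥ 11 → (11,12); next start ≥ 12 → (12,15).
Selected: (0,4) (4,5) (10,11) (11,12) (12,15)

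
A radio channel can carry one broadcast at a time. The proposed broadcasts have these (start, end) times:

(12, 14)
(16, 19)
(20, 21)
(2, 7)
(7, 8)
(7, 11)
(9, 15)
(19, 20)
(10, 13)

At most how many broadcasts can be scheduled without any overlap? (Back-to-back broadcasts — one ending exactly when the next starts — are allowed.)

Sorted by end: (2,7)  (7,8)  (7,11)  (10,13)  (12,14)  (9,15)  (16,19)  (19,20)  (20,21)
take (2,7); take (7,8); skip (7,11); take (10,13); skip (9,15); take (16,19); take (19,20); take (20,21).
Selected 6 broadcasts.

6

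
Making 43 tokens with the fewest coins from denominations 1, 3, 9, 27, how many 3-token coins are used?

43 = 1×27 + 1×9 + 2×3 + 1×1
Count of 3: 2

2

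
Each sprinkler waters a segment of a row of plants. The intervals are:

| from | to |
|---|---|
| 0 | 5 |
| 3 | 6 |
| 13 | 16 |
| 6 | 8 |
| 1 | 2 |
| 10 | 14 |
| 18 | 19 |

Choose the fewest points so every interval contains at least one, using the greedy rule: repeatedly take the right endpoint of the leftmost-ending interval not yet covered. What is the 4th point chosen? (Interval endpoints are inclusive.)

19

Sorted: [1,2] [0,5] [3,6] [6,8] [10,14] [13,16] [18,19]
{[1,2],[0,5]} hit by 2; {[3,6],[6,8]} hit by 6; {[10,14],[13,16]} hit by 14; {[18,19]} hit by 19.
Points: 2, 6, 14, 19 (4 total).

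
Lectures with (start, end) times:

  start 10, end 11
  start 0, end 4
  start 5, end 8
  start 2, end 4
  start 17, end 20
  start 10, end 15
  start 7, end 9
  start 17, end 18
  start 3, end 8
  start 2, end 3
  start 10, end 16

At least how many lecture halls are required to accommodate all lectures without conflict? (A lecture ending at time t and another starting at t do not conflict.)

The answer is the maximum number of intervals overlapping at any instant.
Events (time:±→running): 0:+→1 2:+→2 2:+→3 … peak 3.

3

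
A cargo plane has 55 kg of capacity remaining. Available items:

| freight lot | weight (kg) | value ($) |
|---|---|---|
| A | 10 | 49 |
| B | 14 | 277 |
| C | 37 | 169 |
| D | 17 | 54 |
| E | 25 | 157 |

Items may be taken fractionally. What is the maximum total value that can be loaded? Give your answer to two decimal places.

510.41

Greedy by value/weight ratio, highest first.
Order: B (277/14=19.79) > E (157/25=6.28) > A (49/10=4.90) > C (169/37=4.57) > D (54/17=3.18)
Fill: take B (14 @ 277) → take E (25 @ 157) → take A (10 @ 49) → take 6/37 of C → 27.41; 55/55 used.
Total value = 510.41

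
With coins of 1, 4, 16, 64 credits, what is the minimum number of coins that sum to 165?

Greedy: take as many of the largest coin as possible, then repeat with the remainder.
165 = 2×64 + 2×16 + 1×4 + 1×1
Total coins = 2 + 2 + 1 + 1 = 6

6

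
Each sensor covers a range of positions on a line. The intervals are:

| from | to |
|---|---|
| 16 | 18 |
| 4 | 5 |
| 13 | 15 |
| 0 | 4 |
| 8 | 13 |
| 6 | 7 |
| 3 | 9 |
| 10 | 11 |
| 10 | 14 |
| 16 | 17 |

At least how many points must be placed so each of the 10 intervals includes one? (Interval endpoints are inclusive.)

5

Sort by right endpoint; whenever an interval is uncovered, place a point at its right end.
By right end: [0,4]  [4,5]  [6,7]  [3,9]  [10,11]  [8,13]  [10,14]  [13,15]  [16,17]  [16,18]
[0,4] uncovered → point at 4; [6,7] uncovered → point at 7; [10,11] uncovered → point at 11; [13,15] uncovered → point at 15; [16,17] uncovered → point at 17.
Points: 4, 7, 11, 15, 17 (5 total).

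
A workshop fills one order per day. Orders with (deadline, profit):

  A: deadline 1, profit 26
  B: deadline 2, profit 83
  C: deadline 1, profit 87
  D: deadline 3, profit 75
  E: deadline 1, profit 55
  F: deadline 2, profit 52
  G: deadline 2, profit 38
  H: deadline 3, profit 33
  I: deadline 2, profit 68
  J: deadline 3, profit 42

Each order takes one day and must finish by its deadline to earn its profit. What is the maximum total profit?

245

Sort by profit descending; place each in the latest free slot ≤ its deadline.
Profit order: C=87 B=83 D=75 I=68 E=55 F=52 J=42 G=38 H=33 A=26
Assign: C→slot 1, B→slot 2, D→slot 3, I skipped, E skipped, F skipped, J skipped, G skipped, H skipped, A skipped.
Slots: [1:C] [2:B] [3:D]
Profit = 87 + 83 + 75 = 245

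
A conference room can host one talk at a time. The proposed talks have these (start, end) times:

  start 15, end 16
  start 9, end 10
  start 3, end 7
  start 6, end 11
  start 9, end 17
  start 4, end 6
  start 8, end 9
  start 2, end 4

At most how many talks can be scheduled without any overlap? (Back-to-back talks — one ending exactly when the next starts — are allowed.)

Greedy by earliest finish: after sorting by end time, pick each interval compatible with the last pick.
Sorted by end: (2,4)  (4,6)  (3,7)  (8,9)  (9,10)  (6,11)  (15,16)  (9,17)
take (2,4); take (4,6); take (8,9); take (9,10); take (15,16); skip (9,17).
Selected 5 talks.

5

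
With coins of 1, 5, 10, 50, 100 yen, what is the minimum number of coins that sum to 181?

6

Use the largest denomination that fits, subtract, and repeat.
181 = 1×100 + 1×50 + 3×10 + 1×1
Total coins = 1 + 1 + 3 + 1 = 6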